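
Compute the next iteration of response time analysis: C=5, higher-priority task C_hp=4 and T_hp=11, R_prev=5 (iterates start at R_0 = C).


R_next = C + ceil(R_prev / T_hp) * C_hp
ceil(5 / 11) = ceil(0.4545) = 1
Interference = 1 * 4 = 4
R_next = 5 + 4 = 9

9


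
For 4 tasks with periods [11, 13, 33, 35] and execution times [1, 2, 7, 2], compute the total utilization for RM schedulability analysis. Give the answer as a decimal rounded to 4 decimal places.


Compute individual utilizations (exact fractions):
  Task 1: C/T = 1/11 (approx. 0.0909)
  Task 2: C/T = 2/13 (approx. 0.1538)
  Task 3: C/T = 7/33 (approx. 0.2121)
  Task 4: C/T = 2/35 (approx. 0.0571)
Total utilization U = 1/11 + 2/13 + 7/33 + 2/35 = 7718/15015
Rounded to 4 decimal places: U = 0.5140
RM (Liu & Layland) bound for 4 tasks = 0.756828; compare with U = 7718/15015 (approx. 0.514019)
U <= bound, so schedulable by RM sufficient condition.

0.5140


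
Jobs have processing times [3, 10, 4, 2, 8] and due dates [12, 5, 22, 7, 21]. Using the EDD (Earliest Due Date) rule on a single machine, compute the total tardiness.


Sort by due date (EDD order): [(10, 5), (2, 7), (3, 12), (8, 21), (4, 22)]
Compute completion times and tardiness:
  Job 1: p=10, d=5, C=10, tardiness=max(0,10-5)=5
  Job 2: p=2, d=7, C=12, tardiness=max(0,12-7)=5
  Job 3: p=3, d=12, C=15, tardiness=max(0,15-12)=3
  Job 4: p=8, d=21, C=23, tardiness=max(0,23-21)=2
  Job 5: p=4, d=22, C=27, tardiness=max(0,27-22)=5
Total tardiness = 20

20


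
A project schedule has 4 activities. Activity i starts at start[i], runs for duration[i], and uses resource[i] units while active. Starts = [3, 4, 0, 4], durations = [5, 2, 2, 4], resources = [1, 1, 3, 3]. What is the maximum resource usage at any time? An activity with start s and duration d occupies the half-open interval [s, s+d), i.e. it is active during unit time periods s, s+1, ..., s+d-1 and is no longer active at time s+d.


Each activity i is active on [start_i, start_i + duration_i).
Compute total resource usage per time slot:
  t=0: active resources = [3], total = 3
  t=1: active resources = [3], total = 3
  t=2: active resources = [], total = 0
  t=3: active resources = [1], total = 1
  t=4: active resources = [1, 1, 3], total = 5
  t=5: active resources = [1, 1, 3], total = 5
  t=6: active resources = [1, 3], total = 4
  t=7: active resources = [1, 3], total = 4
Peak resource demand = 5

5


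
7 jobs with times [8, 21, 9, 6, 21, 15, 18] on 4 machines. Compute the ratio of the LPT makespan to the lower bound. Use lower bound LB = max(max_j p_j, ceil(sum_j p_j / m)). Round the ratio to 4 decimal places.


LPT order: [21, 21, 18, 15, 9, 8, 6]
Machine loads after assignment: [27, 21, 26, 24]
LPT makespan = 27
Lower bound = max(max_job, ceil(total/4)) = max(21, 25) = 25
Ratio = 27 / 25 = 1.08

1.08


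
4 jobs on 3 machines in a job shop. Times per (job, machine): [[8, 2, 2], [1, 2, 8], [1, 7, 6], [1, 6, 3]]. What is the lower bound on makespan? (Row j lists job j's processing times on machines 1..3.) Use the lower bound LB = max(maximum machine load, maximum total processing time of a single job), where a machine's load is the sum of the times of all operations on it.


Machine loads:
  Machine 1: 8 + 1 + 1 + 1 = 11
  Machine 2: 2 + 2 + 7 + 6 = 17
  Machine 3: 2 + 8 + 6 + 3 = 19
Max machine load = 19
Job totals:
  Job 1: 12
  Job 2: 11
  Job 3: 14
  Job 4: 10
Max job total = 14
Lower bound = max(19, 14) = 19

19


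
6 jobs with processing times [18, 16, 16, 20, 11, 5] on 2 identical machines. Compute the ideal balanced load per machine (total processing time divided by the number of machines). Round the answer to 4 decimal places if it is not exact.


Total processing time = 18 + 16 + 16 + 20 + 11 + 5 = 86
Number of machines = 2
Ideal balanced load = 86 / 2 = 43.0

43.0


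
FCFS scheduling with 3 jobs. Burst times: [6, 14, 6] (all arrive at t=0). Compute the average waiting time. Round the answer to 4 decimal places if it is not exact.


FCFS order (as given): [6, 14, 6]
Waiting times:
  Job 1: wait = 0
  Job 2: wait = 6
  Job 3: wait = 20
Sum of waiting times = 26
Average waiting time = 26/3 = 8.6667

8.6667


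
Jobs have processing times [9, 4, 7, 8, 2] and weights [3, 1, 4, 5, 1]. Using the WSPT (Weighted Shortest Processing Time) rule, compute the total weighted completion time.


Compute p/w ratios and sort ascending (WSPT): [(8, 5), (7, 4), (2, 1), (9, 3), (4, 1)]
Compute weighted completion times:
  Job (p=8,w=5): C=8, w*C=5*8=40
  Job (p=7,w=4): C=15, w*C=4*15=60
  Job (p=2,w=1): C=17, w*C=1*17=17
  Job (p=9,w=3): C=26, w*C=3*26=78
  Job (p=4,w=1): C=30, w*C=1*30=30
Total weighted completion time = 225

225


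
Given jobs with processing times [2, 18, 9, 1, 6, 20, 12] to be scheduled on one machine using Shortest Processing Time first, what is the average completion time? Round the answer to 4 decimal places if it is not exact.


Sort jobs by processing time (SPT order): [1, 2, 6, 9, 12, 18, 20]
Compute completion times sequentially:
  Job 1: processing = 1, completes at 1
  Job 2: processing = 2, completes at 3
  Job 3: processing = 6, completes at 9
  Job 4: processing = 9, completes at 18
  Job 5: processing = 12, completes at 30
  Job 6: processing = 18, completes at 48
  Job 7: processing = 20, completes at 68
Sum of completion times = 177
Average completion time = 177/7 = 25.2857

25.2857


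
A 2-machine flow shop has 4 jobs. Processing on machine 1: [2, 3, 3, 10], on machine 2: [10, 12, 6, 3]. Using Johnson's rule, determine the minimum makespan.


Apply Johnson's rule:
  Group 1 (a <= b): [(1, 2, 10), (2, 3, 12), (3, 3, 6)]
  Group 2 (a > b): [(4, 10, 3)]
Optimal job order: [1, 2, 3, 4]
Schedule:
  Job 1: M1 done at 2, M2 done at 12
  Job 2: M1 done at 5, M2 done at 24
  Job 3: M1 done at 8, M2 done at 30
  Job 4: M1 done at 18, M2 done at 33
Makespan = 33

33


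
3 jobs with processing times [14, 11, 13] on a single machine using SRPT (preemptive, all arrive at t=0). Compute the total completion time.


Since all jobs arrive at t=0, SRPT equals SPT ordering.
SPT order: [11, 13, 14]
Completion times:
  Job 1: p=11, C=11
  Job 2: p=13, C=24
  Job 3: p=14, C=38
Total completion time = 11 + 24 + 38 = 73

73


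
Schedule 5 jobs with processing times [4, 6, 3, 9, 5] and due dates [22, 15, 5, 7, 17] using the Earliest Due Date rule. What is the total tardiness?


Sort by due date (EDD order): [(3, 5), (9, 7), (6, 15), (5, 17), (4, 22)]
Compute completion times and tardiness:
  Job 1: p=3, d=5, C=3, tardiness=max(0,3-5)=0
  Job 2: p=9, d=7, C=12, tardiness=max(0,12-7)=5
  Job 3: p=6, d=15, C=18, tardiness=max(0,18-15)=3
  Job 4: p=5, d=17, C=23, tardiness=max(0,23-17)=6
  Job 5: p=4, d=22, C=27, tardiness=max(0,27-22)=5
Total tardiness = 19

19


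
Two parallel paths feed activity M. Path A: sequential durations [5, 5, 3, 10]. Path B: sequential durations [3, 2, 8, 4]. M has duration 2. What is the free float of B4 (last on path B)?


ES(B4) = sum of predecessors on chain B = 13
EF(B4) = ES + duration = 13 + 4 = 17
Successor of B4 is M. ES(M) = max(sum(A), sum(B)) = max(23, 17) = 23
Free float = ES(successor) - EF(current) = 23 - 17 = 6

6


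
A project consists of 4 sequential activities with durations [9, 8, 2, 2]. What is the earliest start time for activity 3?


Activity 3 starts after activities 1 through 2 complete.
Predecessor durations: [9, 8]
ES = 9 + 8 = 17

17


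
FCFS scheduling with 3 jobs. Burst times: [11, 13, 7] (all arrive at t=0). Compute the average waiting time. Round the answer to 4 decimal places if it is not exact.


FCFS order (as given): [11, 13, 7]
Waiting times:
  Job 1: wait = 0
  Job 2: wait = 11
  Job 3: wait = 24
Sum of waiting times = 35
Average waiting time = 35/3 = 11.6667

11.6667


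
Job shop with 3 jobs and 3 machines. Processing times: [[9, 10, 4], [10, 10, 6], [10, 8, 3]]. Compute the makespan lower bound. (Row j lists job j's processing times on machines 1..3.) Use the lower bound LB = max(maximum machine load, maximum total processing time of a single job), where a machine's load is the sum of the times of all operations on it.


Machine loads:
  Machine 1: 9 + 10 + 10 = 29
  Machine 2: 10 + 10 + 8 = 28
  Machine 3: 4 + 6 + 3 = 13
Max machine load = 29
Job totals:
  Job 1: 23
  Job 2: 26
  Job 3: 21
Max job total = 26
Lower bound = max(29, 26) = 29

29


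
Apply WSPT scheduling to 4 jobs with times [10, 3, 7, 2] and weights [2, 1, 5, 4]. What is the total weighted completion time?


Compute p/w ratios and sort ascending (WSPT): [(2, 4), (7, 5), (3, 1), (10, 2)]
Compute weighted completion times:
  Job (p=2,w=4): C=2, w*C=4*2=8
  Job (p=7,w=5): C=9, w*C=5*9=45
  Job (p=3,w=1): C=12, w*C=1*12=12
  Job (p=10,w=2): C=22, w*C=2*22=44
Total weighted completion time = 109

109


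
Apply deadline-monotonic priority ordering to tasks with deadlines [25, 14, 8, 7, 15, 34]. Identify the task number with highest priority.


Sort tasks by relative deadline (ascending):
  Task 4: deadline = 7
  Task 3: deadline = 8
  Task 2: deadline = 14
  Task 5: deadline = 15
  Task 1: deadline = 25
  Task 6: deadline = 34
Priority order (highest first): [4, 3, 2, 5, 1, 6]
Highest priority task = 4

4


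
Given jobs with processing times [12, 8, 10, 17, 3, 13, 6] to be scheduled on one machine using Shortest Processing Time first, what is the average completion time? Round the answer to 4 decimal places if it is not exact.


Sort jobs by processing time (SPT order): [3, 6, 8, 10, 12, 13, 17]
Compute completion times sequentially:
  Job 1: processing = 3, completes at 3
  Job 2: processing = 6, completes at 9
  Job 3: processing = 8, completes at 17
  Job 4: processing = 10, completes at 27
  Job 5: processing = 12, completes at 39
  Job 6: processing = 13, completes at 52
  Job 7: processing = 17, completes at 69
Sum of completion times = 216
Average completion time = 216/7 = 30.8571

30.8571


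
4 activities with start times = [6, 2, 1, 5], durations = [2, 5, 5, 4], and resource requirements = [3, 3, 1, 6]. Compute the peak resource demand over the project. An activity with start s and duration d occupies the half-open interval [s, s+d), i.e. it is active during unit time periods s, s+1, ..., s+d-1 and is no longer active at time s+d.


Each activity i is active on [start_i, start_i + duration_i).
Compute total resource usage per time slot:
  t=0: active resources = [], total = 0
  t=1: active resources = [1], total = 1
  t=2: active resources = [3, 1], total = 4
  t=3: active resources = [3, 1], total = 4
  t=4: active resources = [3, 1], total = 4
  t=5: active resources = [3, 1, 6], total = 10
  t=6: active resources = [3, 3, 6], total = 12
  t=7: active resources = [3, 6], total = 9
  t=8: active resources = [6], total = 6
Peak resource demand = 12

12


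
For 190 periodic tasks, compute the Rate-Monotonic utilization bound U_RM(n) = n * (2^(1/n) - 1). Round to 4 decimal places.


Compute 2^(1/190) = 1.0036548056
Subtract 1: 1.0036548056 - 1 = 0.0036548056
Multiply by n: 190 * 0.0036548056 = 0.6944130640
Round to 4 dp: 0.6944

0.6944


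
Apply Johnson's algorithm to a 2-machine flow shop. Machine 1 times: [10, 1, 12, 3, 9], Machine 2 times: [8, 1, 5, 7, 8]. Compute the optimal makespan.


Apply Johnson's rule:
  Group 1 (a <= b): [(2, 1, 1), (4, 3, 7)]
  Group 2 (a > b): [(1, 10, 8), (5, 9, 8), (3, 12, 5)]
Optimal job order: [2, 4, 1, 5, 3]
Schedule:
  Job 2: M1 done at 1, M2 done at 2
  Job 4: M1 done at 4, M2 done at 11
  Job 1: M1 done at 14, M2 done at 22
  Job 5: M1 done at 23, M2 done at 31
  Job 3: M1 done at 35, M2 done at 40
Makespan = 40

40


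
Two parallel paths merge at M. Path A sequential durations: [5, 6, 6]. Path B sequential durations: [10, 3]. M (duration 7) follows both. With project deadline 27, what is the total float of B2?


Forward pass: ES(B2) = sum of predecessors on chain B = 10
EF = ES + duration = 10 + 3 = 13
Backward pass: LF(M) = deadline = 27; LS(M) = 27 - 7 = 20
LF(B2) = LS(M) - sum(successors on chain B) = 20 - 0 = 20
LS = LF - duration = 20 - 3 = 17
Total float = LS - ES = 17 - 10 = 7

7


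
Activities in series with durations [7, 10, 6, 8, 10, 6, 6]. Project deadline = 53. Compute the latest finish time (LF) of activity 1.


LF(activity 1) = deadline - sum of successor durations
Successors: activities 2 through 7 with durations [10, 6, 8, 10, 6, 6]
Sum of successor durations = 46
LF = 53 - 46 = 7

7


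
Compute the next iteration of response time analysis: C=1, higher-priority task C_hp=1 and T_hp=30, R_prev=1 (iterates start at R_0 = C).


R_next = C + ceil(R_prev / T_hp) * C_hp
ceil(1 / 30) = ceil(0.0333) = 1
Interference = 1 * 1 = 1
R_next = 1 + 1 = 2

2


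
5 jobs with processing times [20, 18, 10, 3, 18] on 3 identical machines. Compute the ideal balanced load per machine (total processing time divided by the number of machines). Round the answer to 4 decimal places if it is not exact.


Total processing time = 20 + 18 + 10 + 3 + 18 = 69
Number of machines = 3
Ideal balanced load = 69 / 3 = 23.0

23.0


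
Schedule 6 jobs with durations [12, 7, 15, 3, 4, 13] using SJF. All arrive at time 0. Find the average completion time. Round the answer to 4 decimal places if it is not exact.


SJF order (ascending): [3, 4, 7, 12, 13, 15]
Completion times:
  Job 1: burst=3, C=3
  Job 2: burst=4, C=7
  Job 3: burst=7, C=14
  Job 4: burst=12, C=26
  Job 5: burst=13, C=39
  Job 6: burst=15, C=54
Average completion = 143/6 = 23.8333

23.8333


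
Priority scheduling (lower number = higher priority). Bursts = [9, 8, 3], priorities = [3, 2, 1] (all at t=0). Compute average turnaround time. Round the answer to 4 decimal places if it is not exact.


Sort by priority (ascending = highest first):
Order: [(1, 3), (2, 8), (3, 9)]
Completion times:
  Priority 1, burst=3, C=3
  Priority 2, burst=8, C=11
  Priority 3, burst=9, C=20
Average turnaround = 34/3 = 11.3333

11.3333


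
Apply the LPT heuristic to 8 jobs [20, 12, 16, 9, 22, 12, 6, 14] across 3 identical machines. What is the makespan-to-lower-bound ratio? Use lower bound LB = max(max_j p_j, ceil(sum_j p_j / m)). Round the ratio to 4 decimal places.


LPT order: [22, 20, 16, 14, 12, 12, 9, 6]
Machine loads after assignment: [34, 38, 39]
LPT makespan = 39
Lower bound = max(max_job, ceil(total/3)) = max(22, 37) = 37
Ratio = 39 / 37 = 1.0541

1.0541


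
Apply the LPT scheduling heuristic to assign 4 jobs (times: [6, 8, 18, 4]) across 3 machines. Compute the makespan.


Sort jobs in decreasing order (LPT): [18, 8, 6, 4]
Assign each job to the least loaded machine:
  Machine 1: jobs [18], load = 18
  Machine 2: jobs [8], load = 8
  Machine 3: jobs [6, 4], load = 10
Makespan = max load = 18

18


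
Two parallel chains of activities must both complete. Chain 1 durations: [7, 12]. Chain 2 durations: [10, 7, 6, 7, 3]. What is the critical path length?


Path A total = 7 + 12 = 19
Path B total = 10 + 7 + 6 + 7 + 3 = 33
Critical path = longest path = max(19, 33) = 33

33


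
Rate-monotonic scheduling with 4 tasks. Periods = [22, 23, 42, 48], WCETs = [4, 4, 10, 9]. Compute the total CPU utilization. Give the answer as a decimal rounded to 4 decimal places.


Compute individual utilizations (exact fractions):
  Task 1: C/T = 4/22 = 2/11 (approx. 0.1818)
  Task 2: C/T = 4/23 (approx. 0.1739)
  Task 3: C/T = 10/42 = 5/21 (approx. 0.2381)
  Task 4: C/T = 9/48 = 3/16 (approx. 0.1875)
Total utilization U = 2/11 + 4/23 + 5/21 + 3/16 = 66419/85008
Rounded to 4 decimal places: U = 0.7813
RM (Liu & Layland) bound for 4 tasks = 0.756828; compare with U = 66419/85008 (approx. 0.781326)
bound < U <= 1, so the RM sufficient condition is not met (inconclusive; an exact test such as response-time analysis is needed).

0.7813


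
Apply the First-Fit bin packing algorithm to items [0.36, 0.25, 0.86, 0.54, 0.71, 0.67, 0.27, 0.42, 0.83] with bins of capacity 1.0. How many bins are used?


Place items sequentially using First-Fit:
  Item 0.36 -> new Bin 1
  Item 0.25 -> Bin 1 (now 0.61)
  Item 0.86 -> new Bin 2
  Item 0.54 -> new Bin 3
  Item 0.71 -> new Bin 4
  Item 0.67 -> new Bin 5
  Item 0.27 -> Bin 1 (now 0.88)
  Item 0.42 -> Bin 3 (now 0.96)
  Item 0.83 -> new Bin 6
Total bins used = 6

6


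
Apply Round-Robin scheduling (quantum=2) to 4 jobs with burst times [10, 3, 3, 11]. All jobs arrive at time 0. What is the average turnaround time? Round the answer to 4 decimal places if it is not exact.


Time quantum = 2
Execution trace:
  J1 runs 2 units, time = 2
  J2 runs 2 units, time = 4
  J3 runs 2 units, time = 6
  J4 runs 2 units, time = 8
  J1 runs 2 units, time = 10
  J2 runs 1 units, time = 11
  J3 runs 1 units, time = 12
  J4 runs 2 units, time = 14
  J1 runs 2 units, time = 16
  J4 runs 2 units, time = 18
  J1 runs 2 units, time = 20
  J4 runs 2 units, time = 22
  J1 runs 2 units, time = 24
  J4 runs 2 units, time = 26
  J4 runs 1 units, time = 27
Finish times: [24, 11, 12, 27]
Average turnaround = 74/4 = 18.5

18.5


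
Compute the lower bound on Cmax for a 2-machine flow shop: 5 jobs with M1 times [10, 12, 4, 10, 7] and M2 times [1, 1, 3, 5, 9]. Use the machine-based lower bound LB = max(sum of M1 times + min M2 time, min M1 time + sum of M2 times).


LB1 = sum(M1 times) + min(M2 times) = 43 + 1 = 44
LB2 = min(M1 times) + sum(M2 times) = 4 + 19 = 23
Lower bound = max(LB1, LB2) = max(44, 23) = 44

44


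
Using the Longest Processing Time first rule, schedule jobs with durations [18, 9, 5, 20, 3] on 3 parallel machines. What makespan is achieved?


Sort jobs in decreasing order (LPT): [20, 18, 9, 5, 3]
Assign each job to the least loaded machine:
  Machine 1: jobs [20], load = 20
  Machine 2: jobs [18], load = 18
  Machine 3: jobs [9, 5, 3], load = 17
Makespan = max load = 20

20


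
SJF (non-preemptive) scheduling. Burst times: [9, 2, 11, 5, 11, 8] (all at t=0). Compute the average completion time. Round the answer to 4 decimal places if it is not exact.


SJF order (ascending): [2, 5, 8, 9, 11, 11]
Completion times:
  Job 1: burst=2, C=2
  Job 2: burst=5, C=7
  Job 3: burst=8, C=15
  Job 4: burst=9, C=24
  Job 5: burst=11, C=35
  Job 6: burst=11, C=46
Average completion = 129/6 = 21.5

21.5


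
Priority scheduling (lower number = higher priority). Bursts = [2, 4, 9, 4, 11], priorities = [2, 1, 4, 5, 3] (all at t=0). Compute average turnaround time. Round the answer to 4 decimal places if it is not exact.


Sort by priority (ascending = highest first):
Order: [(1, 4), (2, 2), (3, 11), (4, 9), (5, 4)]
Completion times:
  Priority 1, burst=4, C=4
  Priority 2, burst=2, C=6
  Priority 3, burst=11, C=17
  Priority 4, burst=9, C=26
  Priority 5, burst=4, C=30
Average turnaround = 83/5 = 16.6

16.6


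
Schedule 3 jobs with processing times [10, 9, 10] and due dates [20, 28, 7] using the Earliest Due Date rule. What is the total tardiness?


Sort by due date (EDD order): [(10, 7), (10, 20), (9, 28)]
Compute completion times and tardiness:
  Job 1: p=10, d=7, C=10, tardiness=max(0,10-7)=3
  Job 2: p=10, d=20, C=20, tardiness=max(0,20-20)=0
  Job 3: p=9, d=28, C=29, tardiness=max(0,29-28)=1
Total tardiness = 4

4


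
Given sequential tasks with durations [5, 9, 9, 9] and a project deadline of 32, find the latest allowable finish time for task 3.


LF(activity 3) = deadline - sum of successor durations
Successors: activities 4 through 4 with durations [9]
Sum of successor durations = 9
LF = 32 - 9 = 23

23


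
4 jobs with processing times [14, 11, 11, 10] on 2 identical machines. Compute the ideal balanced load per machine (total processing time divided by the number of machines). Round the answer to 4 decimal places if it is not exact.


Total processing time = 14 + 11 + 11 + 10 = 46
Number of machines = 2
Ideal balanced load = 46 / 2 = 23.0

23.0


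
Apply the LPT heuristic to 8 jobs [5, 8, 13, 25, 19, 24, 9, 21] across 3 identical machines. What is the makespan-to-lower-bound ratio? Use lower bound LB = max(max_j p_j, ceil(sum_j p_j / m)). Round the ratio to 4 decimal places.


LPT order: [25, 24, 21, 19, 13, 9, 8, 5]
Machine loads after assignment: [42, 42, 40]
LPT makespan = 42
Lower bound = max(max_job, ceil(total/3)) = max(25, 42) = 42
Ratio = 42 / 42 = 1.0

1.0


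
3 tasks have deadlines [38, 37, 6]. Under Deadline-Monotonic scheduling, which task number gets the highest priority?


Sort tasks by relative deadline (ascending):
  Task 3: deadline = 6
  Task 2: deadline = 37
  Task 1: deadline = 38
Priority order (highest first): [3, 2, 1]
Highest priority task = 3

3


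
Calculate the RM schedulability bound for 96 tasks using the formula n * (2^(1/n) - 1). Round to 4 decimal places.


Compute 2^(1/96) = 1.0072464122
Subtract 1: 1.0072464122 - 1 = 0.0072464122
Multiply by n: 96 * 0.0072464122 = 0.6956555712
Round to 4 dp: 0.6957

0.6957


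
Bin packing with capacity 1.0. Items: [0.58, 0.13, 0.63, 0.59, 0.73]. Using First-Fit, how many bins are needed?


Place items sequentially using First-Fit:
  Item 0.58 -> new Bin 1
  Item 0.13 -> Bin 1 (now 0.71)
  Item 0.63 -> new Bin 2
  Item 0.59 -> new Bin 3
  Item 0.73 -> new Bin 4
Total bins used = 4

4


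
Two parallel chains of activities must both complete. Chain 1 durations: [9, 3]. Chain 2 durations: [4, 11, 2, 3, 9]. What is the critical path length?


Path A total = 9 + 3 = 12
Path B total = 4 + 11 + 2 + 3 + 9 = 29
Critical path = longest path = max(12, 29) = 29

29


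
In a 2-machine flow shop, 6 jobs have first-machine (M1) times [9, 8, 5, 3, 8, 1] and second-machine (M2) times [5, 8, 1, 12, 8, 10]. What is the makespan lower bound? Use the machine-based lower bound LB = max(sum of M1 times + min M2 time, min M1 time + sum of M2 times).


LB1 = sum(M1 times) + min(M2 times) = 34 + 1 = 35
LB2 = min(M1 times) + sum(M2 times) = 1 + 44 = 45
Lower bound = max(LB1, LB2) = max(35, 45) = 45

45


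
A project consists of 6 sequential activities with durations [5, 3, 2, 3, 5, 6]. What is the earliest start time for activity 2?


Activity 2 starts after activities 1 through 1 complete.
Predecessor durations: [5]
ES = 5 = 5

5


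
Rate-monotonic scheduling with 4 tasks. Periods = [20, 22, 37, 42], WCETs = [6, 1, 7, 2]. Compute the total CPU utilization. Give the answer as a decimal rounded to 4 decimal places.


Compute individual utilizations (exact fractions):
  Task 1: C/T = 6/20 = 3/10 (approx. 0.3)
  Task 2: C/T = 1/22 (approx. 0.0455)
  Task 3: C/T = 7/37 (approx. 0.1892)
  Task 4: C/T = 2/42 = 1/21 (approx. 0.0476)
Total utilization U = 3/10 + 1/22 + 7/37 + 1/21 = 24883/42735
Rounded to 4 decimal places: U = 0.5823
RM (Liu & Layland) bound for 4 tasks = 0.756828; compare with U = 24883/42735 (approx. 0.582263)
U <= bound, so schedulable by RM sufficient condition.

0.5823


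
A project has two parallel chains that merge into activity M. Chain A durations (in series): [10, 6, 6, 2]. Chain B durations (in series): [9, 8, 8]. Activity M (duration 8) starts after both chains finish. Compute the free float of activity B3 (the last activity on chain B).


ES(B3) = sum of predecessors on chain B = 17
EF(B3) = ES + duration = 17 + 8 = 25
Successor of B3 is M. ES(M) = max(sum(A), sum(B)) = max(24, 25) = 25
Free float = ES(successor) - EF(current) = 25 - 25 = 0

0


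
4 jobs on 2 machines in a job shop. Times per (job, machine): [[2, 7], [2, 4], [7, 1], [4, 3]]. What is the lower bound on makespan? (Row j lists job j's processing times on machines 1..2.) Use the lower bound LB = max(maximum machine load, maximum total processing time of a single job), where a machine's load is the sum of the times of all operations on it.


Machine loads:
  Machine 1: 2 + 2 + 7 + 4 = 15
  Machine 2: 7 + 4 + 1 + 3 = 15
Max machine load = 15
Job totals:
  Job 1: 9
  Job 2: 6
  Job 3: 8
  Job 4: 7
Max job total = 9
Lower bound = max(15, 9) = 15

15


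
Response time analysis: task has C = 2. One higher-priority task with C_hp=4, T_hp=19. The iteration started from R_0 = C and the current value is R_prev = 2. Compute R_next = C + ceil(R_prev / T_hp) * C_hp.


R_next = C + ceil(R_prev / T_hp) * C_hp
ceil(2 / 19) = ceil(0.1053) = 1
Interference = 1 * 4 = 4
R_next = 2 + 4 = 6

6


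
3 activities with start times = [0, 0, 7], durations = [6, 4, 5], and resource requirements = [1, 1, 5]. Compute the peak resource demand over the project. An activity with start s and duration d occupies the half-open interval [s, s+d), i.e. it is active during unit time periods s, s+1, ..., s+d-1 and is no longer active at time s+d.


Each activity i is active on [start_i, start_i + duration_i).
Compute total resource usage per time slot:
  t=0: active resources = [1, 1], total = 2
  t=1: active resources = [1, 1], total = 2
  t=2: active resources = [1, 1], total = 2
  t=3: active resources = [1, 1], total = 2
  t=4: active resources = [1], total = 1
  t=5: active resources = [1], total = 1
  t=6: active resources = [], total = 0
  t=7: active resources = [5], total = 5
  t=8: active resources = [5], total = 5
  t=9: active resources = [5], total = 5
  t=10: active resources = [5], total = 5
  t=11: active resources = [5], total = 5
Peak resource demand = 5

5


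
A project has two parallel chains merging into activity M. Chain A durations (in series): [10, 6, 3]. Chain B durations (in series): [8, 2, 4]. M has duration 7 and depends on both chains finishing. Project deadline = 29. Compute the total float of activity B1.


Forward pass: ES(B1) = sum of predecessors on chain B = 0
EF = ES + duration = 0 + 8 = 8
Backward pass: LF(M) = deadline = 29; LS(M) = 29 - 7 = 22
LF(B1) = LS(M) - sum(successors on chain B) = 22 - 6 = 16
LS = LF - duration = 16 - 8 = 8
Total float = LS - ES = 8 - 0 = 8

8


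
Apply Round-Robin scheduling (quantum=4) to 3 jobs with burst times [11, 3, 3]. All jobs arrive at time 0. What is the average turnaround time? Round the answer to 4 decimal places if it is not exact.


Time quantum = 4
Execution trace:
  J1 runs 4 units, time = 4
  J2 runs 3 units, time = 7
  J3 runs 3 units, time = 10
  J1 runs 4 units, time = 14
  J1 runs 3 units, time = 17
Finish times: [17, 7, 10]
Average turnaround = 34/3 = 11.3333

11.3333


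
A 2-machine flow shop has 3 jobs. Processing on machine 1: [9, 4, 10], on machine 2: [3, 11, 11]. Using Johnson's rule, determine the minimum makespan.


Apply Johnson's rule:
  Group 1 (a <= b): [(2, 4, 11), (3, 10, 11)]
  Group 2 (a > b): [(1, 9, 3)]
Optimal job order: [2, 3, 1]
Schedule:
  Job 2: M1 done at 4, M2 done at 15
  Job 3: M1 done at 14, M2 done at 26
  Job 1: M1 done at 23, M2 done at 29
Makespan = 29

29


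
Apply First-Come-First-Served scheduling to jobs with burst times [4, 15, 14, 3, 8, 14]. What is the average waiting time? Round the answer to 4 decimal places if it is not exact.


FCFS order (as given): [4, 15, 14, 3, 8, 14]
Waiting times:
  Job 1: wait = 0
  Job 2: wait = 4
  Job 3: wait = 19
  Job 4: wait = 33
  Job 5: wait = 36
  Job 6: wait = 44
Sum of waiting times = 136
Average waiting time = 136/6 = 22.6667

22.6667


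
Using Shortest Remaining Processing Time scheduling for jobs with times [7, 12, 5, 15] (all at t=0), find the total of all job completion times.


Since all jobs arrive at t=0, SRPT equals SPT ordering.
SPT order: [5, 7, 12, 15]
Completion times:
  Job 1: p=5, C=5
  Job 2: p=7, C=12
  Job 3: p=12, C=24
  Job 4: p=15, C=39
Total completion time = 5 + 12 + 24 + 39 = 80

80


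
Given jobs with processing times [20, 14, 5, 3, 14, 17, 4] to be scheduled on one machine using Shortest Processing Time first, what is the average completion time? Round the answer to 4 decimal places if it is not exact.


Sort jobs by processing time (SPT order): [3, 4, 5, 14, 14, 17, 20]
Compute completion times sequentially:
  Job 1: processing = 3, completes at 3
  Job 2: processing = 4, completes at 7
  Job 3: processing = 5, completes at 12
  Job 4: processing = 14, completes at 26
  Job 5: processing = 14, completes at 40
  Job 6: processing = 17, completes at 57
  Job 7: processing = 20, completes at 77
Sum of completion times = 222
Average completion time = 222/7 = 31.7143

31.7143


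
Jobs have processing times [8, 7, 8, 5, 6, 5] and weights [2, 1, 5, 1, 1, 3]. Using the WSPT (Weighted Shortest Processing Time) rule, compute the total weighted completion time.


Compute p/w ratios and sort ascending (WSPT): [(8, 5), (5, 3), (8, 2), (5, 1), (6, 1), (7, 1)]
Compute weighted completion times:
  Job (p=8,w=5): C=8, w*C=5*8=40
  Job (p=5,w=3): C=13, w*C=3*13=39
  Job (p=8,w=2): C=21, w*C=2*21=42
  Job (p=5,w=1): C=26, w*C=1*26=26
  Job (p=6,w=1): C=32, w*C=1*32=32
  Job (p=7,w=1): C=39, w*C=1*39=39
Total weighted completion time = 218

218


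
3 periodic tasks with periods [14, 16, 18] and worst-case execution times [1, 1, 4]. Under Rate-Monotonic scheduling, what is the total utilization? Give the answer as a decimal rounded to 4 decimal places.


Compute individual utilizations (exact fractions):
  Task 1: C/T = 1/14 (approx. 0.0714)
  Task 2: C/T = 1/16 (approx. 0.0625)
  Task 3: C/T = 4/18 = 2/9 (approx. 0.2222)
Total utilization U = 1/14 + 1/16 + 2/9 = 359/1008
Rounded to 4 decimal places: U = 0.3562
RM (Liu & Layland) bound for 3 tasks = 0.779763; compare with U = 359/1008 (approx. 0.356151)
U <= bound, so schedulable by RM sufficient condition.

0.3562


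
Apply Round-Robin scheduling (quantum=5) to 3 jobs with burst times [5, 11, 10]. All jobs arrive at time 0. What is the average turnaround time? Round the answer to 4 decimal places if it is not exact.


Time quantum = 5
Execution trace:
  J1 runs 5 units, time = 5
  J2 runs 5 units, time = 10
  J3 runs 5 units, time = 15
  J2 runs 5 units, time = 20
  J3 runs 5 units, time = 25
  J2 runs 1 units, time = 26
Finish times: [5, 26, 25]
Average turnaround = 56/3 = 18.6667

18.6667


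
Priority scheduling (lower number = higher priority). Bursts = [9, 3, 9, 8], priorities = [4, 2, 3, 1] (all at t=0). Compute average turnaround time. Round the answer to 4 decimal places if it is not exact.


Sort by priority (ascending = highest first):
Order: [(1, 8), (2, 3), (3, 9), (4, 9)]
Completion times:
  Priority 1, burst=8, C=8
  Priority 2, burst=3, C=11
  Priority 3, burst=9, C=20
  Priority 4, burst=9, C=29
Average turnaround = 68/4 = 17.0

17.0


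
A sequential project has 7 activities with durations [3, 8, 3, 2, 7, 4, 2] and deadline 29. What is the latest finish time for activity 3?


LF(activity 3) = deadline - sum of successor durations
Successors: activities 4 through 7 with durations [2, 7, 4, 2]
Sum of successor durations = 15
LF = 29 - 15 = 14

14


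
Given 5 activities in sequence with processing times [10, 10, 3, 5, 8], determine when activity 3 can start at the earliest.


Activity 3 starts after activities 1 through 2 complete.
Predecessor durations: [10, 10]
ES = 10 + 10 = 20

20


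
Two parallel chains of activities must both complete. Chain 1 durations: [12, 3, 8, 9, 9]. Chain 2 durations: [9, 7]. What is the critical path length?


Path A total = 12 + 3 + 8 + 9 + 9 = 41
Path B total = 9 + 7 = 16
Critical path = longest path = max(41, 16) = 41

41


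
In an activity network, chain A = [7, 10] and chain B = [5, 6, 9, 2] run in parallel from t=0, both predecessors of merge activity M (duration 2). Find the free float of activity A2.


ES(A2) = sum of predecessors on chain A = 7
EF(A2) = ES + duration = 7 + 10 = 17
Successor of A2 is M. ES(M) = max(sum(A), sum(B)) = max(17, 22) = 22
Free float = ES(successor) - EF(current) = 22 - 17 = 5

5


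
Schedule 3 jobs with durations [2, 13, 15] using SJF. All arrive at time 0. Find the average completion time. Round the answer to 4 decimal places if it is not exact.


SJF order (ascending): [2, 13, 15]
Completion times:
  Job 1: burst=2, C=2
  Job 2: burst=13, C=15
  Job 3: burst=15, C=30
Average completion = 47/3 = 15.6667

15.6667


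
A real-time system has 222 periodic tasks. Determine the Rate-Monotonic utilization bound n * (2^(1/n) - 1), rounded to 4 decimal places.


Compute 2^(1/222) = 1.0031271640
Subtract 1: 1.0031271640 - 1 = 0.0031271640
Multiply by n: 222 * 0.0031271640 = 0.6942304080
Round to 4 dp: 0.6942

0.6942


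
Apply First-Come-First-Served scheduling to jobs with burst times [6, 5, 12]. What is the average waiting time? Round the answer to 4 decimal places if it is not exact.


FCFS order (as given): [6, 5, 12]
Waiting times:
  Job 1: wait = 0
  Job 2: wait = 6
  Job 3: wait = 11
Sum of waiting times = 17
Average waiting time = 17/3 = 5.6667

5.6667


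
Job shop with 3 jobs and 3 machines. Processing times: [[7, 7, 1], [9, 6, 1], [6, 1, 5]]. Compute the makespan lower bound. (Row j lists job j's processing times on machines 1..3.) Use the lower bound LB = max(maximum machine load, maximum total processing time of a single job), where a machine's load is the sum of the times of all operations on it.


Machine loads:
  Machine 1: 7 + 9 + 6 = 22
  Machine 2: 7 + 6 + 1 = 14
  Machine 3: 1 + 1 + 5 = 7
Max machine load = 22
Job totals:
  Job 1: 15
  Job 2: 16
  Job 3: 12
Max job total = 16
Lower bound = max(22, 16) = 22

22


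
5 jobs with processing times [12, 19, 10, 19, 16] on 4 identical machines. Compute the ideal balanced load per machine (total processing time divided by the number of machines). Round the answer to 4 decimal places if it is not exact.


Total processing time = 12 + 19 + 10 + 19 + 16 = 76
Number of machines = 4
Ideal balanced load = 76 / 4 = 19.0

19.0


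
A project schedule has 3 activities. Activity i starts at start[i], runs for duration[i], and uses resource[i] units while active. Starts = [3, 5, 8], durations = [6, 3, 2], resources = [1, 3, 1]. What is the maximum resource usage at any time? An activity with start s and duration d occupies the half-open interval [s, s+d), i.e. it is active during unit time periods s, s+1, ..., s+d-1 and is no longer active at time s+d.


Each activity i is active on [start_i, start_i + duration_i).
Compute total resource usage per time slot:
  t=0: active resources = [], total = 0
  t=1: active resources = [], total = 0
  t=2: active resources = [], total = 0
  t=3: active resources = [1], total = 1
  t=4: active resources = [1], total = 1
  t=5: active resources = [1, 3], total = 4
  t=6: active resources = [1, 3], total = 4
  t=7: active resources = [1, 3], total = 4
  t=8: active resources = [1, 1], total = 2
  t=9: active resources = [1], total = 1
Peak resource demand = 4

4


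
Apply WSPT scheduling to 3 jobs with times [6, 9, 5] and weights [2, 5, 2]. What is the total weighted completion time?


Compute p/w ratios and sort ascending (WSPT): [(9, 5), (5, 2), (6, 2)]
Compute weighted completion times:
  Job (p=9,w=5): C=9, w*C=5*9=45
  Job (p=5,w=2): C=14, w*C=2*14=28
  Job (p=6,w=2): C=20, w*C=2*20=40
Total weighted completion time = 113

113


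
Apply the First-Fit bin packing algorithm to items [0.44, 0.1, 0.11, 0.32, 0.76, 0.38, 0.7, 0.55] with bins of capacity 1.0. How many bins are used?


Place items sequentially using First-Fit:
  Item 0.44 -> new Bin 1
  Item 0.1 -> Bin 1 (now 0.54)
  Item 0.11 -> Bin 1 (now 0.65)
  Item 0.32 -> Bin 1 (now 0.97)
  Item 0.76 -> new Bin 2
  Item 0.38 -> new Bin 3
  Item 0.7 -> new Bin 4
  Item 0.55 -> Bin 3 (now 0.93)
Total bins used = 4

4


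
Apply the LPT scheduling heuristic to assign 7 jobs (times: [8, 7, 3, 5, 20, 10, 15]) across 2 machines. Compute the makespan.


Sort jobs in decreasing order (LPT): [20, 15, 10, 8, 7, 5, 3]
Assign each job to the least loaded machine:
  Machine 1: jobs [20, 8, 5], load = 33
  Machine 2: jobs [15, 10, 7, 3], load = 35
Makespan = max load = 35

35


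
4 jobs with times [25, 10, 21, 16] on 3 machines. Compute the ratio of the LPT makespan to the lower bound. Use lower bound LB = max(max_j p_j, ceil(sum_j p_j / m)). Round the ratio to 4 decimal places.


LPT order: [25, 21, 16, 10]
Machine loads after assignment: [25, 21, 26]
LPT makespan = 26
Lower bound = max(max_job, ceil(total/3)) = max(25, 24) = 25
Ratio = 26 / 25 = 1.04

1.04


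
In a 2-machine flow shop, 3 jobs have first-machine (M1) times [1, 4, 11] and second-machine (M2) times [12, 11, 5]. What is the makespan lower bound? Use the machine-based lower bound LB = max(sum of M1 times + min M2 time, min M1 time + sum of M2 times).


LB1 = sum(M1 times) + min(M2 times) = 16 + 5 = 21
LB2 = min(M1 times) + sum(M2 times) = 1 + 28 = 29
Lower bound = max(LB1, LB2) = max(21, 29) = 29

29


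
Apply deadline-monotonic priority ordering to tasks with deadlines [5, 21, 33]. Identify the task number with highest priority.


Sort tasks by relative deadline (ascending):
  Task 1: deadline = 5
  Task 2: deadline = 21
  Task 3: deadline = 33
Priority order (highest first): [1, 2, 3]
Highest priority task = 1

1


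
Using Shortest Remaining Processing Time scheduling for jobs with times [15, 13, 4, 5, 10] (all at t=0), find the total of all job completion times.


Since all jobs arrive at t=0, SRPT equals SPT ordering.
SPT order: [4, 5, 10, 13, 15]
Completion times:
  Job 1: p=4, C=4
  Job 2: p=5, C=9
  Job 3: p=10, C=19
  Job 4: p=13, C=32
  Job 5: p=15, C=47
Total completion time = 4 + 9 + 19 + 32 + 47 = 111

111


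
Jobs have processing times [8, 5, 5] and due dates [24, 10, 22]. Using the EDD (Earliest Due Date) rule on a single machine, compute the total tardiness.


Sort by due date (EDD order): [(5, 10), (5, 22), (8, 24)]
Compute completion times and tardiness:
  Job 1: p=5, d=10, C=5, tardiness=max(0,5-10)=0
  Job 2: p=5, d=22, C=10, tardiness=max(0,10-22)=0
  Job 3: p=8, d=24, C=18, tardiness=max(0,18-24)=0
Total tardiness = 0

0


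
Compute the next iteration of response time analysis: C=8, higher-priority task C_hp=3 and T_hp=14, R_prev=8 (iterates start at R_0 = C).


R_next = C + ceil(R_prev / T_hp) * C_hp
ceil(8 / 14) = ceil(0.5714) = 1
Interference = 1 * 3 = 3
R_next = 8 + 3 = 11

11


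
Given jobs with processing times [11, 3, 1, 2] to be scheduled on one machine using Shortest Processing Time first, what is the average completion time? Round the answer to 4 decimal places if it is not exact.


Sort jobs by processing time (SPT order): [1, 2, 3, 11]
Compute completion times sequentially:
  Job 1: processing = 1, completes at 1
  Job 2: processing = 2, completes at 3
  Job 3: processing = 3, completes at 6
  Job 4: processing = 11, completes at 17
Sum of completion times = 27
Average completion time = 27/4 = 6.75

6.75


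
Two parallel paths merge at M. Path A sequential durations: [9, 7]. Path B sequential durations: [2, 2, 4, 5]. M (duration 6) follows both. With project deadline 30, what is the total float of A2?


Forward pass: ES(A2) = sum of predecessors on chain A = 9
EF = ES + duration = 9 + 7 = 16
Backward pass: LF(M) = deadline = 30; LS(M) = 30 - 6 = 24
LF(A2) = LS(M) - sum(successors on chain A) = 24 - 0 = 24
LS = LF - duration = 24 - 7 = 17
Total float = LS - ES = 17 - 9 = 8

8


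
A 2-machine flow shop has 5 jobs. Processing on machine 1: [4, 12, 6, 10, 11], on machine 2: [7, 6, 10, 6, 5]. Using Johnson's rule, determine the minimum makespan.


Apply Johnson's rule:
  Group 1 (a <= b): [(1, 4, 7), (3, 6, 10)]
  Group 2 (a > b): [(2, 12, 6), (4, 10, 6), (5, 11, 5)]
Optimal job order: [1, 3, 2, 4, 5]
Schedule:
  Job 1: M1 done at 4, M2 done at 11
  Job 3: M1 done at 10, M2 done at 21
  Job 2: M1 done at 22, M2 done at 28
  Job 4: M1 done at 32, M2 done at 38
  Job 5: M1 done at 43, M2 done at 48
Makespan = 48

48


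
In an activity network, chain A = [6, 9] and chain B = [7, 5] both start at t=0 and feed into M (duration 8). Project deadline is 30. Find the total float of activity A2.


Forward pass: ES(A2) = sum of predecessors on chain A = 6
EF = ES + duration = 6 + 9 = 15
Backward pass: LF(M) = deadline = 30; LS(M) = 30 - 8 = 22
LF(A2) = LS(M) - sum(successors on chain A) = 22 - 0 = 22
LS = LF - duration = 22 - 9 = 13
Total float = LS - ES = 13 - 6 = 7

7


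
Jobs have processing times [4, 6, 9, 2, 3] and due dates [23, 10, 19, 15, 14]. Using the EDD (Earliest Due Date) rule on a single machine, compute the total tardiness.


Sort by due date (EDD order): [(6, 10), (3, 14), (2, 15), (9, 19), (4, 23)]
Compute completion times and tardiness:
  Job 1: p=6, d=10, C=6, tardiness=max(0,6-10)=0
  Job 2: p=3, d=14, C=9, tardiness=max(0,9-14)=0
  Job 3: p=2, d=15, C=11, tardiness=max(0,11-15)=0
  Job 4: p=9, d=19, C=20, tardiness=max(0,20-19)=1
  Job 5: p=4, d=23, C=24, tardiness=max(0,24-23)=1
Total tardiness = 2

2
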